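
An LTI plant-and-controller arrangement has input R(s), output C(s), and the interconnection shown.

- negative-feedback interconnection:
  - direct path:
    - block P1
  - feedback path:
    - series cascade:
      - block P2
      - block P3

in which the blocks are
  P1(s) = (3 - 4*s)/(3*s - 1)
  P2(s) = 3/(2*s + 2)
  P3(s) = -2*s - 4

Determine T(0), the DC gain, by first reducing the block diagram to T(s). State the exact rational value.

1. reduce the series chain P2, P3 = (-3*s - 6)/(s + 1)
2. reduce the feedback loop with forward P1 and return (P2*P3) = (-4*s^2 - s + 3)/(15*s^2 + 17*s - 19)
Step 2 gives the overall T(s). Then T(0) = 3/(-19) = -3/19.

Answer: -3/19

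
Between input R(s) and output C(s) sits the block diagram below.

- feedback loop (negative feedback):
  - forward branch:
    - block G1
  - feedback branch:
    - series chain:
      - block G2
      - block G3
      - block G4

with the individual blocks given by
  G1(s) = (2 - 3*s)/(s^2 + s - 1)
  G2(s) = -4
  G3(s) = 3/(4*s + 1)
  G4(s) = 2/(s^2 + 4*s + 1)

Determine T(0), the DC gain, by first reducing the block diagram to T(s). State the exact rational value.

Answer: -2/49

Working:
1. series reduction of G2, G3, G4; result (-24)/(4*s^3 + 17*s^2 + 8*s + 1)
2. feedback reduction of G1, (G2*G3*G4); result (-12*s^4 - 43*s^3 + 10*s^2 + 13*s + 2)/(4*s^5 + 21*s^4 + 21*s^3 - 8*s^2 + 65*s - 49)
DC gain: substitute s = 0 into T(s) from step 2: T(0) = 2/(-49) = -2/49.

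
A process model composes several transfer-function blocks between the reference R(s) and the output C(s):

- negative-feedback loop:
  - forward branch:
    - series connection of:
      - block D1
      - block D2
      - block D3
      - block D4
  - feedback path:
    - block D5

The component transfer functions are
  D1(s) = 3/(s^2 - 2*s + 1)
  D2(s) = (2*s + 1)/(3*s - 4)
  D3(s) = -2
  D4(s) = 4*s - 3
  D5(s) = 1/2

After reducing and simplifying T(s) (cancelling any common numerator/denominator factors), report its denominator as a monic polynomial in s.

The answer is s^3 - 34*s^2/3 + 17*s/3 + 5/3.

Reasoning:
Step 1: cascade D1, D2, D3, D4, giving (-48*s^2 + 12*s + 18)/(3*s^3 - 10*s^2 + 11*s - 4)
Step 2: reduce the feedback loop with forward (D1*D2*D3*D4) and return D5, giving (-48*s^2 + 12*s + 18)/(3*s^3 - 34*s^2 + 17*s + 5)
That last expression is T(s), already simplified. Scaling its denominator by 1/3 (the reciprocal of the leading coefficient) yields the monic denominator.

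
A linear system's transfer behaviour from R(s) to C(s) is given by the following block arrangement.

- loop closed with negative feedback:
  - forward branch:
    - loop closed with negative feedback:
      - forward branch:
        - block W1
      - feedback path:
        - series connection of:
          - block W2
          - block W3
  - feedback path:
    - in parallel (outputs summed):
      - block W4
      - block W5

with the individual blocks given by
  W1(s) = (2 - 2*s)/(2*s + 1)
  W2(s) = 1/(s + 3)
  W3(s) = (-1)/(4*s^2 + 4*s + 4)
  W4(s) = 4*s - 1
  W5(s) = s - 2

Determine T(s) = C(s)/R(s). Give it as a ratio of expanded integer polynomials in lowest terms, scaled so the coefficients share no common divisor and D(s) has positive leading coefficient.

(1) cascade W2, W3: (-1)/(4*s^3 + 16*s^2 + 16*s + 12)
(2) collapse the loop (W1 forward, (W2*W3) return): (-4*s^4 - 12*s^3 + 4*s + 12)/(4*s^4 + 18*s^3 + 24*s^2 + 21*s + 5)
(3) parallel reduction of W4, W5: 5*s - 3
(4) collapse the loop ([W1/(1+W1*(W2*W3))] forward, (W4+W5) return); the result is T(s) itself (integer coefficients, no common factor, positive leading denominator coefficient)

Therefore the answer is (4*s^4 + 12*s^3 - 4*s - 12)/(20*s^5 + 44*s^4 - 54*s^3 - 44*s^2 - 69*s + 31).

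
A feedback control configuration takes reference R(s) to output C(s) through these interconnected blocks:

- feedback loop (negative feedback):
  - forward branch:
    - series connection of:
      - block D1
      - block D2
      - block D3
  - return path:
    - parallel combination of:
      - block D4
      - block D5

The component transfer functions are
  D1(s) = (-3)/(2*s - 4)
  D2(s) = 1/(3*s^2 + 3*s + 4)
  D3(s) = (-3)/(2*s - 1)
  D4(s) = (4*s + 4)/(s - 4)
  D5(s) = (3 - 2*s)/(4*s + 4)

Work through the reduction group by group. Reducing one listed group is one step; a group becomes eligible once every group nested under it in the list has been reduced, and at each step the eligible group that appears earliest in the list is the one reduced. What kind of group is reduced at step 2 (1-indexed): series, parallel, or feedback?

Step 1. series reduction of D1, D2, D3
Step 2. combine D4, D5 in parallel
Step 3. reduce the feedback loop with forward (D1*D2*D3) and return (D4+D5)
The group at step 2 is a parallel group.

Answer: parallel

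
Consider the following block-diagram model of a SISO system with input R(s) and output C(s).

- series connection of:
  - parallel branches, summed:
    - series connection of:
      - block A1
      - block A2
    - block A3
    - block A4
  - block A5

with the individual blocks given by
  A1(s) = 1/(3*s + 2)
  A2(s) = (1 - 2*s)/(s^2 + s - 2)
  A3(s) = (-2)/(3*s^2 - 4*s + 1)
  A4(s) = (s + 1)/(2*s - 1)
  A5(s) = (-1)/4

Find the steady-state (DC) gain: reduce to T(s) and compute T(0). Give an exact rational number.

(1) combine A1, A2 in series gives (1 - 2*s)/(3*s^3 + 5*s^2 - 4*s - 4)
(2) combine (A1*A2), A3, A4 in parallel gives (9*s^5 + 21*s^4 - 29*s^3 - 35*s^2 - 11*s + 13)/(18*s^5 + 15*s^4 - 46*s^3 + s^2 + 16*s - 4)
(3) multiply ((A1*A2)+A3+A4), A5 (series) gives (-9*s^5 - 21*s^4 + 29*s^3 + 35*s^2 + 11*s - 13)/(72*s^5 + 60*s^4 - 184*s^3 + 4*s^2 + 64*s - 16)
That last expression is T(s); at s = 0 only the constant terms survive, so T(0) = -13/(-16) = 13/16.

Answer: 13/16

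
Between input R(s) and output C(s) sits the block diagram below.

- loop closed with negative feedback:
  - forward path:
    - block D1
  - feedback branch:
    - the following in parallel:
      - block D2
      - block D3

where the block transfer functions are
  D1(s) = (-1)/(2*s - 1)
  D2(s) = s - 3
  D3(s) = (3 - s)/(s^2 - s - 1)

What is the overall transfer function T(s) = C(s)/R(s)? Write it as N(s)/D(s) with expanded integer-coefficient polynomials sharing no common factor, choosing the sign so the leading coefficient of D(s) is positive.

First reduce the diagram to T(s).

Step 1: reduce the parallel group D2, D3 gives (s^3 - 4*s^2 + s + 6)/(s^2 - s - 1)
Step 2: reduce the feedback loop with forward D1 and return (D2+D3), which is the overall transfer function T(s) = C(s)/R(s) in lowest terms

Answer: (-s^2 + s + 1)/(s^3 + s^2 - 2*s - 5)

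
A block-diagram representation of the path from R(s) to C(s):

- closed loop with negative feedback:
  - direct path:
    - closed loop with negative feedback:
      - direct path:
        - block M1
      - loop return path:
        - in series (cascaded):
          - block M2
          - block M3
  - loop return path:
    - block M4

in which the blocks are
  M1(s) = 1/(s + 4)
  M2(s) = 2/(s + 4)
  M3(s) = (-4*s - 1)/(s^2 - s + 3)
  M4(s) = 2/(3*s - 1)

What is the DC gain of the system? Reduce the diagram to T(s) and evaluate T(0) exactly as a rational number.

Answer: 6/11

Working:
(1) combine M2, M3 in series = (-8*s - 2)/(s^3 + 3*s^2 - s + 12)
(2) close the feedback loop around M1, (M2*M3) = (s^3 + 3*s^2 - s + 12)/(s^4 + 7*s^3 + 11*s^2 + 46)
(3) reduce the feedback loop with forward [M1/(1+M1*(M2*M3))] and return M4 = (3*s^4 + 8*s^3 - 6*s^2 + 37*s - 12)/(3*s^5 + 20*s^4 + 28*s^3 - 5*s^2 + 136*s - 22)
Step 3 gives the overall T(s). Then T(0) = -12/(-22) = 6/11.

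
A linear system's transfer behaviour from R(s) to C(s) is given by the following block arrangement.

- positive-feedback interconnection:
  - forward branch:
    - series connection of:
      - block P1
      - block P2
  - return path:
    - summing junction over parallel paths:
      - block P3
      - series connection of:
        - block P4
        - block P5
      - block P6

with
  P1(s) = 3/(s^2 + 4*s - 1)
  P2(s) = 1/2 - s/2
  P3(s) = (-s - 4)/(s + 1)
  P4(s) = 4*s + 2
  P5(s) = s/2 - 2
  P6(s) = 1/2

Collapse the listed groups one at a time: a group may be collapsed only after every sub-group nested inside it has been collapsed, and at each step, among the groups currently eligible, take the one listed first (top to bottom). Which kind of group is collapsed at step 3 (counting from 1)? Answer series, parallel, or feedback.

Step 1: combine P1, P2 in series
Step 2: reduce the series chain P4, P5
Step 3: parallel reduction of P3, (P4*P5), P6
Step 4: reduce the feedback loop with forward (P1*P2) and return (P3+(P4*P5)+P6)
The group at step 3 is a parallel group.

Final answer: parallel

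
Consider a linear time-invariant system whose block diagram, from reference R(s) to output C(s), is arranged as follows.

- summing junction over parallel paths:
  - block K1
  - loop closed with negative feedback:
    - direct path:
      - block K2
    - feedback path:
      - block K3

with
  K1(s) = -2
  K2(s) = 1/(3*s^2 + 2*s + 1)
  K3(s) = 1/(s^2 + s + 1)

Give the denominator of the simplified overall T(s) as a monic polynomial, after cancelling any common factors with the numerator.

First reduce the diagram to T(s).

(1) collapse the loop (K2 forward, K3 return) = (s^2 + s + 1)/(3*s^4 + 5*s^3 + 6*s^2 + 3*s + 2)
(2) reduce the parallel group K1, [K2/(1+K2*K3)] = (-6*s^4 - 10*s^3 - 11*s^2 - 5*s - 3)/(3*s^4 + 5*s^3 + 6*s^2 + 3*s + 2)
T(s) is the step-2 result (common factors already cancelled). Leading coefficient of the denominator: 3. Divide through by 3 for the monic polynomial.

Answer: s^4 + 5*s^3/3 + 2*s^2 + s + 2/3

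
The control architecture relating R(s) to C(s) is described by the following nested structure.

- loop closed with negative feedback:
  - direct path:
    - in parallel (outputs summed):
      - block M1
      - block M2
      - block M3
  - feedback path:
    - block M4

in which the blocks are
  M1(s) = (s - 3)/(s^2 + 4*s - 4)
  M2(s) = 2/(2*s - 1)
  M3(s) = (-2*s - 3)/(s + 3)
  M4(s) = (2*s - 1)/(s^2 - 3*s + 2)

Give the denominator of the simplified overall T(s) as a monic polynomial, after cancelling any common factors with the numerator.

First reduce the diagram to T(s).

Step 1 - sum the parallel branches M1, M2, M3, giving (-4*s^4 - 16*s^3 + 16*s^2 + 26*s - 27)/(2*s^4 + 13*s^3 + 9*s^2 - 32*s + 12)
Step 2 - reduce the feedback loop with forward (M1+M2+M3) and return M4, giving (-4*s^6 - 4*s^5 + 56*s^4 - 54*s^3 - 73*s^2 + 133*s - 54)/(2*s^6 - s^5 - 54*s^4 + 15*s^3 + 162*s^2 - 180*s + 51)
Step 2 gives the fully reduced T(s), with no common factor left to cancel. The denominator's leading coefficient is 2, so divide each of its coefficients by 2 to get the monic form.

Answer: s^6 - s^5/2 - 27*s^4 + 15*s^3/2 + 81*s^2 - 90*s + 51/2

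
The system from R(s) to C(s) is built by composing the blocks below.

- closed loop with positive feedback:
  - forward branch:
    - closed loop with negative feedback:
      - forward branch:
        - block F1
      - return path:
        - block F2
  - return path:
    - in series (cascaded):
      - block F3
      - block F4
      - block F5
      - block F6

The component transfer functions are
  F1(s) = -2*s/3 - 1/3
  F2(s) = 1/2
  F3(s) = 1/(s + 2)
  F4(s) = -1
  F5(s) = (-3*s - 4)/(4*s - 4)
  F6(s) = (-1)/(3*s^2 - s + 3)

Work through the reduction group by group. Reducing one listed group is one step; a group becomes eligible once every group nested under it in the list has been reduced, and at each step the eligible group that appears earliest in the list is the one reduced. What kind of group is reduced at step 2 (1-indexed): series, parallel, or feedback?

1. feedback reduction of F1, F2
2. reduce the series chain F3, F4, F5, F6
3. apply the feedback formula to [F1/(1+F1*F2)], (F3*F4*F5*F6)
So the answer for step 2 is series.

Final answer: series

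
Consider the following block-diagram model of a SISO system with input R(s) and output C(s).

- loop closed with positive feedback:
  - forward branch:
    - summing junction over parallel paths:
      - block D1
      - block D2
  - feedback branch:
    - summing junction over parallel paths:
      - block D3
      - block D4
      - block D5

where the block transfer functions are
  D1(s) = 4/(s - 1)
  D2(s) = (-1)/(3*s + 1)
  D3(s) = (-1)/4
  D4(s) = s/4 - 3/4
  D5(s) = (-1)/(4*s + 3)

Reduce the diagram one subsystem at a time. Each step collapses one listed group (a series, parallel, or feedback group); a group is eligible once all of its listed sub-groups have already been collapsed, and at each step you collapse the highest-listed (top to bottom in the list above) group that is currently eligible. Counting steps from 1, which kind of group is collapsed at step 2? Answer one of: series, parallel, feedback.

The answer is parallel.

Reasoning:
(1) reduce the parallel group D1, D2
(2) parallel reduction of D3, D4, D5
(3) reduce the feedback loop with forward (D1+D2) and return (D3+D4+D5)
The group at step 2 is a parallel group.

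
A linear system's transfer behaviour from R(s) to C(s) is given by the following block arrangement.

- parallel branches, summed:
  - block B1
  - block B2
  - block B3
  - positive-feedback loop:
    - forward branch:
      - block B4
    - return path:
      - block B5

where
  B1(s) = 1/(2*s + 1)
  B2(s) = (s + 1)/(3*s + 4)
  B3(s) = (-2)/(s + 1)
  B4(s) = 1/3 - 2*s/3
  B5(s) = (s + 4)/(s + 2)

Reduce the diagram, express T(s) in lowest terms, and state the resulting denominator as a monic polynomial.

1. apply the feedback formula to B4, B5 -> (-2*s^2 - 3*s + 2)/(2*s^2 + 10*s + 2)
2. reduce the parallel group B1, B2, B3, [B4/(1-B4*B5)] -> (-8*s^5 - 40*s^4 - 127*s^3 - 143*s^2 - 34*s + 2)/(12*s^5 + 94*s^4 + 212*s^3 + 192*s^2 + 70*s + 8)
That last expression is T(s), already simplified. Scaling its denominator by 1/12 (the reciprocal of the leading coefficient) yields the monic denominator.

Therefore the answer is s^5 + 47*s^4/6 + 53*s^3/3 + 16*s^2 + 35*s/6 + 2/3.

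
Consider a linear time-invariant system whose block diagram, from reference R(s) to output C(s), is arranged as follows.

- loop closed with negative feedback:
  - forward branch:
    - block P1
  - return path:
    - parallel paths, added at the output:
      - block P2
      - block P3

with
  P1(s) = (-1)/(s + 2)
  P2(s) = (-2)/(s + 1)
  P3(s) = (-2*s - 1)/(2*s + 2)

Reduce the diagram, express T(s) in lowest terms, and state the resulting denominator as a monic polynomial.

Answer: s^2 + 4*s + 9/2

Working:
Step 1 - add P2, P3 (parallel) -> (-2*s - 5)/(2*s + 2)
Step 2 - apply the feedback formula to P1, (P2+P3) -> (-2*s - 2)/(2*s^2 + 8*s + 9)
The result of step 2 is T(s) in lowest terms. Its denominator has leading coefficient 2; dividing the denominator through by 2 makes it monic.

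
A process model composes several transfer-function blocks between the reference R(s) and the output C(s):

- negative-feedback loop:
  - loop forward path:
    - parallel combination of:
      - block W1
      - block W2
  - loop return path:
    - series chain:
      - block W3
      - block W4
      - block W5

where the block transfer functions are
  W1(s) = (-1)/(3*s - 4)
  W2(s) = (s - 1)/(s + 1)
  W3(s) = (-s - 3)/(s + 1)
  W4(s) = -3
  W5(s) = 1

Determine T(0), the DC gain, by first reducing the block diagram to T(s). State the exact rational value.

(1) parallel reduction of W1, W2, giving (3*s^2 - 8*s + 3)/(3*s^2 - s - 4)
(2) combine W3, W4, W5 in series, giving (3*s + 9)/(s + 1)
(3) apply the feedback formula to (W1+W2), (W3*W4*W5), giving (3*s^3 - 5*s^2 - 5*s + 3)/(12*s^3 + 5*s^2 - 68*s + 23)
DC gain: substitute s = 0 into T(s) from step 3: T(0) = 3/23.

Final answer: 3/23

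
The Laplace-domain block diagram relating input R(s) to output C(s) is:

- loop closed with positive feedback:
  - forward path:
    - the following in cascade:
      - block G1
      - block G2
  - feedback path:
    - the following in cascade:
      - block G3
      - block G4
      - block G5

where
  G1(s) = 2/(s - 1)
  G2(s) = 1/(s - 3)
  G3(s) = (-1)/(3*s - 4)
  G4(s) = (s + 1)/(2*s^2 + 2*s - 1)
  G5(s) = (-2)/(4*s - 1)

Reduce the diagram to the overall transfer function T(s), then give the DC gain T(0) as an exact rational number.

Reducing step by step:

Step 1 - reduce the series chain G1, G2, giving 2/(s^2 - 4*s + 3)
Step 2 - series reduction of G3, G4, G5, giving (2*s + 2)/(24*s^4 - 14*s^3 - 42*s^2 + 27*s - 4)
Step 3 - apply the feedback formula to (G1*G2), (G3*G4*G5), giving (48*s^4 - 28*s^3 - 84*s^2 + 54*s - 8)/(24*s^6 - 110*s^5 + 86*s^4 + 153*s^3 - 238*s^2 + 93*s - 16)
The step-3 result is T(s). Setting s = 0: T(0) = -8/(-16) = 1/2.

Answer: 1/2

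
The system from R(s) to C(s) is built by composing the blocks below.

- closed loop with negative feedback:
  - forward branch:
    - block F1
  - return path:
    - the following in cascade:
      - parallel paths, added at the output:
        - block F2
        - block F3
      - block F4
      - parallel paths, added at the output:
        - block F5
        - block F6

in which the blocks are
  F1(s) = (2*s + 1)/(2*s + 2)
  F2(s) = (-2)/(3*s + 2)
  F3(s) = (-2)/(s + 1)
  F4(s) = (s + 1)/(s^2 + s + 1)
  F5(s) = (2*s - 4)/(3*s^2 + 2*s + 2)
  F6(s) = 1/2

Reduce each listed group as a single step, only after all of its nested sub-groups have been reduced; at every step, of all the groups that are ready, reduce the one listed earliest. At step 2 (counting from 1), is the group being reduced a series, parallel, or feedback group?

Step 1. parallel reduction of F2, F3
Step 2. sum the parallel branches F5, F6
Step 3. series reduction of (F2+F3), F4, (F5+F6)
Step 4. close the feedback loop around F1, ((F2+F3)*F4*(F5+F6))
So the answer for step 2 is parallel.

Hence the answer: parallel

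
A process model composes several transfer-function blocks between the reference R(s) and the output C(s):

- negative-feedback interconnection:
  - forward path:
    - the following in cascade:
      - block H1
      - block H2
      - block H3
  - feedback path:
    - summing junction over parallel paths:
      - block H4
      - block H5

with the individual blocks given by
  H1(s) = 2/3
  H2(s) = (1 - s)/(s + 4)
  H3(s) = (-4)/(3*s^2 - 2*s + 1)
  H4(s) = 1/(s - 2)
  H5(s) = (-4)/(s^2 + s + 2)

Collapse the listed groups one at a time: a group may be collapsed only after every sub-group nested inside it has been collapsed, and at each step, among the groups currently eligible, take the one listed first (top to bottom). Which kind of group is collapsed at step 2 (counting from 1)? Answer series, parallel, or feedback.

Answer: parallel

Working:
(1) reduce the series chain H1, H2, H3
(2) parallel reduction of H4, H5
(3) close the feedback loop around (H1*H2*H3), (H4+H5)
So the answer for step 2 is parallel.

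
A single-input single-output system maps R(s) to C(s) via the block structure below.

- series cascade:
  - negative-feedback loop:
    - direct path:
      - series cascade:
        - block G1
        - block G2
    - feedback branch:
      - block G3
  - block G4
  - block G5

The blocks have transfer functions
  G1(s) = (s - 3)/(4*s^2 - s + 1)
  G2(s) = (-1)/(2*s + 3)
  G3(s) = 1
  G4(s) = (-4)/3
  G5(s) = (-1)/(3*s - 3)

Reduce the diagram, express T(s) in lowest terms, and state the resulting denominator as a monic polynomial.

The answer is s^4 + s^3/4 - 3*s^2/2 + s - 3/4.

Reasoning:
Step 1: cascade G1, G2 -> (3 - s)/(8*s^3 + 10*s^2 - s + 3)
Step 2: apply the feedback formula to (G1*G2), G3 -> (3 - s)/(8*s^3 + 10*s^2 - 2*s + 6)
Step 3: multiply [(G1*G2)/(1+(G1*G2)*G3)], G4, G5 (series) -> (6 - 2*s)/(36*s^4 + 9*s^3 - 54*s^2 + 36*s - 27)
No further cancellation is possible in the step-3 result, so that is T(s). Its denominator becomes monic after dividing by the leading coefficient 36.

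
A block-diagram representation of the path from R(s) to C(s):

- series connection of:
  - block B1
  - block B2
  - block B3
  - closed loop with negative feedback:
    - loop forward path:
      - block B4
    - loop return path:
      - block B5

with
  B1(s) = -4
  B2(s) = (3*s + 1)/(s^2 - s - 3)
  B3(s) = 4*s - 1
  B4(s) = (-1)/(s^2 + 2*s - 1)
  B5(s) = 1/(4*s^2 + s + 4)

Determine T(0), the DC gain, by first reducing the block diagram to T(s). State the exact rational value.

Reducing step by step:

1. collapse the loop (B4 forward, B5 return): (-4*s^2 - s - 4)/(4*s^4 + 9*s^3 + 2*s^2 + 7*s - 5)
2. reduce the series chain B1, B2, B3, [B4/(1+B4*B5)]: (192*s^4 + 64*s^3 + 180*s^2 + 12*s - 16)/(4*s^6 + 5*s^5 - 19*s^4 - 22*s^3 - 18*s^2 - 16*s + 15)
The step-2 result is T(s). Setting s = 0: T(0) = -16/15.

Answer: -16/15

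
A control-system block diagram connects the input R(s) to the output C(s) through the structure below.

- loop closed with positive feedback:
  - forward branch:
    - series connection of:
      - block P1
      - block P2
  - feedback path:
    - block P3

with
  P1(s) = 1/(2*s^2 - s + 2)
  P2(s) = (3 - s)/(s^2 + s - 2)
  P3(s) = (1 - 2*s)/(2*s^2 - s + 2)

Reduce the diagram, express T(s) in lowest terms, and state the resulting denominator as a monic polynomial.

(1) cascade P1, P2 = (3 - s)/(2*s^4 + s^3 - 3*s^2 + 4*s - 4)
(2) collapse the loop ((P1*P2) forward, P3 return) = (-2*s^3 + 7*s^2 - 5*s + 6)/(4*s^6 - 3*s^4 + 13*s^3 - 20*s^2 + 19*s - 11)
No further cancellation is possible in the step-2 result, so that is T(s). Its denominator becomes monic after dividing by the leading coefficient 4.

Therefore the answer is s^6 - 3*s^4/4 + 13*s^3/4 - 5*s^2 + 19*s/4 - 11/4.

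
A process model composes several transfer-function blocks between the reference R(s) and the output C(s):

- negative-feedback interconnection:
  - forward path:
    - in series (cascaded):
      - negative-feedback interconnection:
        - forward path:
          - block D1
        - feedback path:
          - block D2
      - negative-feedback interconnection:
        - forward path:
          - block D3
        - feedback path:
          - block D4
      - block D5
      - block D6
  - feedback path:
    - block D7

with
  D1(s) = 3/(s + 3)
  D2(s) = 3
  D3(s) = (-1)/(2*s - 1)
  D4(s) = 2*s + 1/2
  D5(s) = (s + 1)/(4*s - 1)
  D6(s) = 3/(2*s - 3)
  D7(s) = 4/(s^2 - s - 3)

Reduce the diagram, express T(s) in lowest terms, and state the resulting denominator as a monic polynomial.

(1) feedback reduction of D1, D2 = 3/(s + 12)
(2) apply the feedback formula to D3, D4 = 2/3
(3) combine [D1/(1+D1*D2)], [D3/(1+D3*D4)], D5, D6 in series = (6*s + 6)/(8*s^3 + 82*s^2 - 165*s + 36)
(4) reduce the feedback loop with forward ([D1/(1+D1*D2)]*[D3/(1+D3*D4)]*D5*D6) and return D7 = (6*s^3 - 24*s - 18)/(8*s^5 + 74*s^4 - 271*s^3 - 45*s^2 + 483*s - 84)
T(s) is the step-4 result (common factors already cancelled). Leading coefficient of the denominator: 8. Divide through by 8 for the monic polynomial.

Hence the answer: s^5 + 37*s^4/4 - 271*s^3/8 - 45*s^2/8 + 483*s/8 - 21/2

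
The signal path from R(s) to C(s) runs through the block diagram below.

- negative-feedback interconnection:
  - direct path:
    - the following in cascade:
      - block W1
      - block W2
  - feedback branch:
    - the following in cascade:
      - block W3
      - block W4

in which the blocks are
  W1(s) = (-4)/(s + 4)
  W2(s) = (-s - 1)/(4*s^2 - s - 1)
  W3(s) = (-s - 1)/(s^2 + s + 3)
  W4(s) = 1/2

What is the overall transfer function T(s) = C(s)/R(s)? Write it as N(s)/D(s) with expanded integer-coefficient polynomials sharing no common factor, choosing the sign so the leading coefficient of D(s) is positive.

The answer is (4*s^3 + 8*s^2 + 16*s + 12)/(4*s^5 + 19*s^4 + 22*s^3 + 34*s^2 - 23*s - 14).

Reasoning:
[1] combine W1, W2 in series gives (4*s + 4)/(4*s^3 + 15*s^2 - 5*s - 4)
[2] combine W3, W4 in series gives (-s - 1)/(2*s^2 + 2*s + 6)
[3] feedback reduction of (W1*W2), (W3*W4), which is the overall transfer function T(s) = C(s)/R(s) in lowest terms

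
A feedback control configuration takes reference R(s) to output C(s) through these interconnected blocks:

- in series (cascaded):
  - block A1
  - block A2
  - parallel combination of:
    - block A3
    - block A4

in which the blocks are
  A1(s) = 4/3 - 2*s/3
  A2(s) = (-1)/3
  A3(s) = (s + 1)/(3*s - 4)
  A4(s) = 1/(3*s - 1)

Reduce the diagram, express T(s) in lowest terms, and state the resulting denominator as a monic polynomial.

The answer is s^2 - 5*s/3 + 4/9.

Reasoning:
Step 1: parallel reduction of A3, A4, giving (3*s^2 + 5*s - 5)/(9*s^2 - 15*s + 4)
Step 2: multiply A1, A2, (A3+A4) (series), giving (6*s^3 - 2*s^2 - 30*s + 20)/(81*s^2 - 135*s + 36)
The result of step 2 is T(s) in lowest terms. Its denominator has leading coefficient 81; dividing the denominator through by 81 makes it monic.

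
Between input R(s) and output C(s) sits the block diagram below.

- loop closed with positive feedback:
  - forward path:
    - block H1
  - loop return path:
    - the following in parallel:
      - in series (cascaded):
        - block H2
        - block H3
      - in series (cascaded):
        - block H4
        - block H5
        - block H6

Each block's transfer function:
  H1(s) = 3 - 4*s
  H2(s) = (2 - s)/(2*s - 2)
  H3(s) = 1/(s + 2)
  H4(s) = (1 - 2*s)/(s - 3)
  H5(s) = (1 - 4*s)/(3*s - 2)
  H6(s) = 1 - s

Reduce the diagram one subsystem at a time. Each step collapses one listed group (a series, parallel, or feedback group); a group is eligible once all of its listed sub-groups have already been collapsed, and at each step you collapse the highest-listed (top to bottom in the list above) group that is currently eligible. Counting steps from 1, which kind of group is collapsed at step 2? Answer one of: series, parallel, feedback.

The answer is series.

Reasoning:
Step 1. combine H2, H3 in series
Step 2. series reduction of H4, H5, H6
Step 3. combine (H2*H3), (H4*H5*H6) in parallel
Step 4. feedback reduction of H1, ((H2*H3)+(H4*H5*H6))
The group at step 2 is a series group.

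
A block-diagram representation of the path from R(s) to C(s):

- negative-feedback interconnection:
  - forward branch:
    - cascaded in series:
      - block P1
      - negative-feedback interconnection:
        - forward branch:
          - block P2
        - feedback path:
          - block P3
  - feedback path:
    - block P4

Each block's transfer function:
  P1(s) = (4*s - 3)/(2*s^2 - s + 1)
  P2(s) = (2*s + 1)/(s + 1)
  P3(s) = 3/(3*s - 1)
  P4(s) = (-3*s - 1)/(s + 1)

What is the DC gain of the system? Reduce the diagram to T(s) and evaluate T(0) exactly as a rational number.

The answer is -3.

Reasoning:
Step 1 - feedback reduction of P2, P3 -> (6*s^2 + s - 1)/(3*s^2 + 8*s + 2)
Step 2 - series reduction of P1, [P2/(1+P2*P3)] -> (24*s^3 - 14*s^2 - 7*s + 3)/(6*s^4 + 13*s^3 - s^2 + 6*s + 2)
Step 3 - collapse the loop ((P1*[P2/(1+P2*P3)]) forward, P4 return) -> (24*s^4 + 10*s^3 - 21*s^2 - 4*s + 3)/(6*s^5 - 53*s^4 + 30*s^3 + 40*s^2 + 6*s - 1)
Evaluating the step-3 result (the overall T(s)) at s = 0 gives T(0) = 3/(-1) = -3.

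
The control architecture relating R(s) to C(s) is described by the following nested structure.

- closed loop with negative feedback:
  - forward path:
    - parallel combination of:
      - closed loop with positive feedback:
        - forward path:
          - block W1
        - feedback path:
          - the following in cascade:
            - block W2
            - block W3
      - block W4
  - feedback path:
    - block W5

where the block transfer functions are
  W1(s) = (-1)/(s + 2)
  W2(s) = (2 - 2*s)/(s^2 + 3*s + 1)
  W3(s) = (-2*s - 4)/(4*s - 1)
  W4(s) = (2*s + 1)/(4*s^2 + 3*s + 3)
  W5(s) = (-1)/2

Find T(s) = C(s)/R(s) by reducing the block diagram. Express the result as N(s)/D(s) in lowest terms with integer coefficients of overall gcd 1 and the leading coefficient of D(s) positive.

Reducing step by step:

Step 1. multiply W2, W3 (series); result (4*s^2 + 4*s - 8)/(4*s^3 + 11*s^2 + s - 1)
Step 2. close the feedback loop around W1, (W2*W3); result (-4*s^3 - 11*s^2 - s + 1)/(4*s^4 + 19*s^3 + 27*s^2 + 5*s - 10)
Step 3. reduce the parallel group [W1/(1-W1*(W2*W3))], W4; result (-8*s^5 - 14*s^4 + 24*s^3 + 5*s^2 - 15*s - 7)/(16*s^6 + 88*s^5 + 177*s^4 + 158*s^3 + 56*s^2 - 15*s - 30)
Step 4. reduce the feedback loop with forward ([W1/(1-W1*(W2*W3))]+W4) and return W5, which is the overall transfer function T(s) = C(s)/R(s) in lowest terms

Answer: (-16*s^5 - 28*s^4 + 48*s^3 + 10*s^2 - 30*s - 14)/(32*s^6 + 184*s^5 + 368*s^4 + 292*s^3 + 107*s^2 - 15*s - 53)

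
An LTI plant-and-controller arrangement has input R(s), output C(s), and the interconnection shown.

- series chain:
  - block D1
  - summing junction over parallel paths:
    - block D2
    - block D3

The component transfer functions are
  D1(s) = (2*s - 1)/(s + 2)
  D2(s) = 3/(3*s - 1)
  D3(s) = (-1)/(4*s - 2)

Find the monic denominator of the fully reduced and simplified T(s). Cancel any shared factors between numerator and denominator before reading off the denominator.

First reduce the diagram to T(s).

Step 1. reduce the parallel group D2, D3 gives (9*s - 5)/(12*s^2 - 10*s + 2)
Step 2. multiply D1, (D2+D3) (series) gives (9*s - 5)/(6*s^2 + 10*s - 4)
The result of step 2 is T(s) in lowest terms. Its denominator has leading coefficient 6; dividing the denominator through by 6 makes it monic.

Answer: s^2 + 5*s/3 - 2/3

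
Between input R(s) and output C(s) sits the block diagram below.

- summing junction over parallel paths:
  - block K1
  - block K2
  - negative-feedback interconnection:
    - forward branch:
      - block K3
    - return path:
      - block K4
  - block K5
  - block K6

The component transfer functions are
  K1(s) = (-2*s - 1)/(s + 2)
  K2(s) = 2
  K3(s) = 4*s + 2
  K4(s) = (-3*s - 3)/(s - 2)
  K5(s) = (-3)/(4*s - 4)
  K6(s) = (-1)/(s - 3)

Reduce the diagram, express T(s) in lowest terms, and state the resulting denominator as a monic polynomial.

First reduce the diagram to T(s).

(1) collapse the loop (K3 forward, K4 return), giving (-4*s^2 + 6*s + 4)/(12*s^2 + 17*s + 8)
(2) reduce the parallel group K1, K2, [K3/(1+K3*K4)], K5, K6, giving (-16*s^5 + 116*s^4 - 455*s^3 - 297*s^2 + 726*s + 592)/(48*s^5 - 28*s^4 - 344*s^3 - 116*s^2 + 248*s + 192)
The result of step 2 is T(s) in lowest terms. Its denominator has leading coefficient 48; dividing the denominator through by 48 makes it monic.

Answer: s^5 - 7*s^4/12 - 43*s^3/6 - 29*s^2/12 + 31*s/6 + 4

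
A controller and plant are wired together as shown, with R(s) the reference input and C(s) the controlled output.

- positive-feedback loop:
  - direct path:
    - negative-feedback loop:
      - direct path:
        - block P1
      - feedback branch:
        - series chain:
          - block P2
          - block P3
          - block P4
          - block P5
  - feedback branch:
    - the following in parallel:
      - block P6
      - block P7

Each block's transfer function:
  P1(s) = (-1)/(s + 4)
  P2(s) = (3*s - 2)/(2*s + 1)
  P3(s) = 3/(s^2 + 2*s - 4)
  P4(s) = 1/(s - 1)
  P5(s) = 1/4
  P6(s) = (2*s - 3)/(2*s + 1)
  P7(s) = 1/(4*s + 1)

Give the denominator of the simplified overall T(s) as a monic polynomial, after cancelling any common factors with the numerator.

The answer is s^6 + 27*s^5/4 + 15*s^4/8 - 225*s^3/8 + 75*s^2/8 + 239*s/32 + 19/16.

Reasoning:
(1) reduce the series chain P2, P3, P4, P5; result (9*s - 6)/(8*s^4 + 12*s^3 - 44*s^2 + 8*s + 16)
(2) close the feedback loop around P1, (P2*P3*P4*P5); result (-8*s^4 - 12*s^3 + 44*s^2 - 8*s - 16)/(8*s^5 + 44*s^4 + 4*s^3 - 168*s^2 + 39*s + 70)
(3) add P6, P7 (parallel); result (8*s^2 - 8*s - 2)/(8*s^2 + 6*s + 1)
(4) collapse the loop ([P1/(1+P1*(P2*P3*P4*P5))] forward, (P6+P7) return); result (-32*s^5 - 56*s^4 + 164*s^3 + 12*s^2 - 72*s - 16)/(32*s^6 + 216*s^5 + 60*s^4 - 900*s^3 + 300*s^2 + 239*s + 38)
No further cancellation is possible in the step-4 result, so that is T(s). Its denominator becomes monic after dividing by the leading coefficient 32.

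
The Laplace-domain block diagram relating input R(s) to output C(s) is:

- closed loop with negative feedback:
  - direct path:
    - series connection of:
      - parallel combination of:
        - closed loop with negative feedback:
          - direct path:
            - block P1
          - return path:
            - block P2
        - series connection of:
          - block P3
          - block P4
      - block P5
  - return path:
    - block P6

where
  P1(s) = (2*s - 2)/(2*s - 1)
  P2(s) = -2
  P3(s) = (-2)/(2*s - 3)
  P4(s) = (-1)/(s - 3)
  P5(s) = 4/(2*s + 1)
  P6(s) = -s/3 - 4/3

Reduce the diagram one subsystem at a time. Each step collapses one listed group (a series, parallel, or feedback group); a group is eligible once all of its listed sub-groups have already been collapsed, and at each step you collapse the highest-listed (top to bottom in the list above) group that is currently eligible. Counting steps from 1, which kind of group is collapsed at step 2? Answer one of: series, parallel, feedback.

Reducing step by step:

[1] apply the feedback formula to P1, P2
[2] reduce the series chain P3, P4
[3] parallel reduction of [P1/(1+P1*P2)], (P3*P4)
[4] cascade ([P1/(1+P1*P2)]+(P3*P4)), P5
[5] reduce the feedback loop with forward (([P1/(1+P1*P2)]+(P3*P4))*P5) and return P6
Step 2 collapses a series group.

Answer: series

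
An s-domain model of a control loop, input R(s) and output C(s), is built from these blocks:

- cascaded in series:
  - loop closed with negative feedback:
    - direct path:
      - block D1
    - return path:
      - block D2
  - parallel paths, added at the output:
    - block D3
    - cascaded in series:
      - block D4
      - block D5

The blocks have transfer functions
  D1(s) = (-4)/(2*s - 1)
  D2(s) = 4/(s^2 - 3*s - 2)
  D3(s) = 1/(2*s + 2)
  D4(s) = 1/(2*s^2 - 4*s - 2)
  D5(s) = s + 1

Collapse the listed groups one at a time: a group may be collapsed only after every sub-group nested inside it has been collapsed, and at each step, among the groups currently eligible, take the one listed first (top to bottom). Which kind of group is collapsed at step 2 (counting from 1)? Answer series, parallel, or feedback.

Step 1. collapse the loop (D1 forward, D2 return)
Step 2. combine D4, D5 in series
Step 3. add D3, (D4*D5) (parallel)
Step 4. combine [D1/(1+D1*D2)], (D3+(D4*D5)) in series
So the answer for step 2 is series.

Final answer: series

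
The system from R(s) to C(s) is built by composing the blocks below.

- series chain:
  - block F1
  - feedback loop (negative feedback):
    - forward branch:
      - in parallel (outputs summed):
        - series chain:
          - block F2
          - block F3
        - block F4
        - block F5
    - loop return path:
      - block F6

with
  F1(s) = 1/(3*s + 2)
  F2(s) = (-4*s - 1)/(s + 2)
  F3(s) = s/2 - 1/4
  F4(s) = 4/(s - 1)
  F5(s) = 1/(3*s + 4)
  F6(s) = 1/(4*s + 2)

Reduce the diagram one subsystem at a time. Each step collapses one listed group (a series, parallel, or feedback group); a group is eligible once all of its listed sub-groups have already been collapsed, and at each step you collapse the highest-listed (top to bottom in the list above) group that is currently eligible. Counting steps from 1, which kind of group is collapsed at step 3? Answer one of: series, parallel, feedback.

(1) combine F2, F3 in series
(2) add (F2*F3), F4, F5 (parallel)
(3) reduce the feedback loop with forward ((F2*F3)+F4+F5) and return F6
(4) reduce the series chain F1, [((F2*F3)+F4+F5)/(1+((F2*F3)+F4+F5)*F6)]
So the answer for step 3 is feedback.

Hence the answer: feedback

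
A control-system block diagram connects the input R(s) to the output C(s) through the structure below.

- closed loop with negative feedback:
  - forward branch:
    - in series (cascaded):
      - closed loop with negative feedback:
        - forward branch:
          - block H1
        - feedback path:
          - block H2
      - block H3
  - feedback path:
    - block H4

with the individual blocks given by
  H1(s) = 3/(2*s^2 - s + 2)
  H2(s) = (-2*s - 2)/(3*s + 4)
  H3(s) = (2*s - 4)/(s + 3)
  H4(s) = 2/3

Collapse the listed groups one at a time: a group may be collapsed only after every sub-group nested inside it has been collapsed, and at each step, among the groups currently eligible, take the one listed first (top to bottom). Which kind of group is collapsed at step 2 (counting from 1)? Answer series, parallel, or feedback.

Reducing step by step:

(1) reduce the feedback loop with forward H1 and return H2
(2) combine [H1/(1+H1*H2)], H3 in series
(3) close the feedback loop around ([H1/(1+H1*H2)]*H3), H4
Step 2: series.

Answer: series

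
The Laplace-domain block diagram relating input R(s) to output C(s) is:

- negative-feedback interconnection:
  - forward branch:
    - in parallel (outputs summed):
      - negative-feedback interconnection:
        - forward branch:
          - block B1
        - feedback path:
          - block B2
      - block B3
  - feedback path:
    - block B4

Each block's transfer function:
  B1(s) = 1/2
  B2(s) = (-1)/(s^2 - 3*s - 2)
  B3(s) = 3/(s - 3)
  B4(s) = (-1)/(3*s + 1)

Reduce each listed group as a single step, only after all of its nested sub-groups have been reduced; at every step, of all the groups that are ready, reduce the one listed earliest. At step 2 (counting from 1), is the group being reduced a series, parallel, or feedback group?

1. feedback reduction of B1, B2
2. reduce the parallel group [B1/(1+B1*B2)], B3
3. collapse the loop (([B1/(1+B1*B2)]+B3) forward, B4 return)
So the answer for step 2 is parallel.

Therefore the answer is parallel.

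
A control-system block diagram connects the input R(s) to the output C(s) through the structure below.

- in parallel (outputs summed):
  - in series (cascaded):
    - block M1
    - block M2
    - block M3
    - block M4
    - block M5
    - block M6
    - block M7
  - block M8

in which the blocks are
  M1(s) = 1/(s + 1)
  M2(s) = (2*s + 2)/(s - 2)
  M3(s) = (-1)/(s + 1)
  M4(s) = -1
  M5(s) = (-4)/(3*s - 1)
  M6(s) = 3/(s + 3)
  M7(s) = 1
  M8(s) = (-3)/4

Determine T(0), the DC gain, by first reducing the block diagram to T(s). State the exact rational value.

Answer: -19/4

Working:
[1] series reduction of M1, M2, M3, M4, M5, M6, M7 = (-24)/(3*s^4 + 5*s^3 - 17*s^2 - 13*s + 6)
[2] reduce the parallel group (M1*M2*M3*M4*M5*M6*M7), M8 = (-9*s^4 - 15*s^3 + 51*s^2 + 39*s - 114)/(12*s^4 + 20*s^3 - 68*s^2 - 52*s + 24)
The step-2 result is T(s). Setting s = 0: T(0) = -114/24 = -19/4.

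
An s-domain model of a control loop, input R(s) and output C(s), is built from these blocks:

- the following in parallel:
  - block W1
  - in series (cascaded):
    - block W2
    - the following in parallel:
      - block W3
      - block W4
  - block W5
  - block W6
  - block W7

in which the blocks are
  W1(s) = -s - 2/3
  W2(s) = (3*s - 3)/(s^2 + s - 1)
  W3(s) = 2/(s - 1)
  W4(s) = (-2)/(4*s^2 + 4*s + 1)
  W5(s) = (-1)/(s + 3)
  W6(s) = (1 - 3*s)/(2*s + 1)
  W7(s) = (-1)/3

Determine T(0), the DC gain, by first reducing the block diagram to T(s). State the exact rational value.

1. reduce the parallel group W3, W4 = (8*s^2 + 6*s + 4)/(4*s^3 - 3*s - 1)
2. cascade W2, (W3+W4) = (24*s^2 + 18*s + 12)/(4*s^4 + 8*s^3 + s^2 - 3*s - 1)
3. sum the parallel branches W1, (W2*(W3+W4)), W5, W6, W7 = (-4*s^6 - 30*s^5 - 74*s^4 - 24*s^3 + 119*s^2 + 87*s + 37)/(4*s^5 + 20*s^4 + 25*s^3 - 10*s - 3)
DC gain: substitute s = 0 into T(s) from step 3: T(0) = 37/(-3) = -37/3.

Answer: -37/3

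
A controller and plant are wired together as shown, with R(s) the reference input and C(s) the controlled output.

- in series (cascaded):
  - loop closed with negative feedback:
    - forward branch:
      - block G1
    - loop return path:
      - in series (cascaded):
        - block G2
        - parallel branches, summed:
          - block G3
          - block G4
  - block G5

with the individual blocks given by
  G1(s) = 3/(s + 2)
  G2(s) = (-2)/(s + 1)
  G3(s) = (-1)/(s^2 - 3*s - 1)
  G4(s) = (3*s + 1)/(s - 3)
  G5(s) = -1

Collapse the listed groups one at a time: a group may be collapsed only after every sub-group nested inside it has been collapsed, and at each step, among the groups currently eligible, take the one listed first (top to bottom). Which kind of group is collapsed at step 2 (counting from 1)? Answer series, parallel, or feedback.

[1] reduce the parallel group G3, G4
[2] cascade G2, (G3+G4)
[3] feedback reduction of G1, (G2*(G3+G4))
[4] multiply [G1/(1+G1*(G2*(G3+G4)))], G5 (series)
So the answer for step 2 is series.

Answer: series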